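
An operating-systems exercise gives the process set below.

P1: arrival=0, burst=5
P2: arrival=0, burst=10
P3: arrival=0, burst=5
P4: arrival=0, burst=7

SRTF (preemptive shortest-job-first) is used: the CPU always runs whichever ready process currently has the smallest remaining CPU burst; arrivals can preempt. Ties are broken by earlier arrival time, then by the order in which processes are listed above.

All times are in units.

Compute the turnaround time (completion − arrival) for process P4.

17

Gantt: | P1 0-5 | P3 5-10 | P4 10-17 | P2 17-27 |
Completion: P1=5  P2=27  P3=10  P4=17
Turnaround (C−A): P1=5  P2=27  P3=10  P4=17
Turnaround(P4) = completion − arrival = 17 − 0 = 17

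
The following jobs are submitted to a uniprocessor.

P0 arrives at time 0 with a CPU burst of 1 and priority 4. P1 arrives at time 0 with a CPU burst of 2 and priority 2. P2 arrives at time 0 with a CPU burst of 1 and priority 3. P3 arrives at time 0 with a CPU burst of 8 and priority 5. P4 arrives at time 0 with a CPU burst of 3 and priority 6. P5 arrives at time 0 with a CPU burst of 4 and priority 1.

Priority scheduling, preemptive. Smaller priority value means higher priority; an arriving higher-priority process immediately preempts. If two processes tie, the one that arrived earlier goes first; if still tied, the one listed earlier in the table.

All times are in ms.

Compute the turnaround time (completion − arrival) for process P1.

Schedule: | P5 0-4 | P1 4-6 | P2 6-7 | P0 7-8 | P3 8-16 | P4 16-19 |
Completion: P0=8  P1=6  P2=7  P3=16  P4=19  P5=4
Turnaround (C−A): P0=8  P1=6  P2=7  P3=16  P4=19  P5=4
Turnaround(P1) = completion − arrival = 6 − 0 = 6

6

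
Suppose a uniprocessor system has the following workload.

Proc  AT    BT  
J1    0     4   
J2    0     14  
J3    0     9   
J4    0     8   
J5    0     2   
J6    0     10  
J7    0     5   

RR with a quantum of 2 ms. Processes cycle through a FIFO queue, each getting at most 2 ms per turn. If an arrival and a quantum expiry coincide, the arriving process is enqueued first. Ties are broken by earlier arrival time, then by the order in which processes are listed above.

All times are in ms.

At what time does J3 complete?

Schedule: | J1 0-2 | J2 2-4 | J3 4-6 | J4 6-8 | J5 8-10 | J6 10-12 | J7 12-14 | J1 14-16 | J2 16-18 | J3 18-20 | J4 20-22 | J6 22-24 | J7 24-26 | J2 26-28 | J3 28-30 | J4 30-32 | J6 32-34 | J7 34-35 | J2 35-37 | J3 37-39 | J4 39-41 | J6 41-43 | J2 43-45 | J3 45-46 | J6 46-48 | J2 48-52 |
Completion: J1=16  J2=52  J3=46  J4=41  J5=10  J6=48  J7=35

46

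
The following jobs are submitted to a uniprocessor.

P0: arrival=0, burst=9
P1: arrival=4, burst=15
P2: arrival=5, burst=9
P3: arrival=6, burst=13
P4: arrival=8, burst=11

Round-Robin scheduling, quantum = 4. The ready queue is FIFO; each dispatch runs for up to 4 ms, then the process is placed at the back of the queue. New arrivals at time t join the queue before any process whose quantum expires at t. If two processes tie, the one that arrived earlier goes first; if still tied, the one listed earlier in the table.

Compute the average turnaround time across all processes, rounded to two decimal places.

Timeline: | P0 0-4 | P1 4-8 | P0 8-12 | P2 12-16 | P3 16-20 | P4 20-24 | P1 24-28 | P0 28-29 | P2 29-33 | P3 33-37 | P4 37-41 | P1 41-45 | P2 45-46 | P3 46-50 | P4 50-53 | P1 53-56 | P3 56-57 |
Completion: P0=29  P1=56  P2=46  P3=57  P4=53
Turnaround (C−A): P0=29  P1=52  P2=41  P3=51  P4=45
Turnaround times: P0=29, P1=52, P2=41, P3=51, P4=45
Average turnaround = (29+52+41+51+45) / 5 = 218/5 = 43.60

43.60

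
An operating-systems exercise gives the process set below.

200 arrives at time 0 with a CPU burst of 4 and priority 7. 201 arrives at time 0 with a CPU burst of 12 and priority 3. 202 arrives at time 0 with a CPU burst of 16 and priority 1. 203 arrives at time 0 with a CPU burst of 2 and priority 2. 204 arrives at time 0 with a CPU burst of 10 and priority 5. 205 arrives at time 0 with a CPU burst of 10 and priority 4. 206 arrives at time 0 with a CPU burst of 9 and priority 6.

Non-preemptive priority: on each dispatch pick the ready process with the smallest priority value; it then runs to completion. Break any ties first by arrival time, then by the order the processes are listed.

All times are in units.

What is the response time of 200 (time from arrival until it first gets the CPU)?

Timeline: | 202 0-16 | 203 16-18 | 201 18-30 | 205 30-40 | 204 40-50 | 206 50-59 | 200 59-63 |
Completion: 200=63  201=30  202=16  203=18  204=50  205=40  206=59
Turnaround (C−A): 200=63  201=30  202=16  203=18  204=50  205=40  206=59
Response(200) = first start − arrival = 59 − 0 = 59

59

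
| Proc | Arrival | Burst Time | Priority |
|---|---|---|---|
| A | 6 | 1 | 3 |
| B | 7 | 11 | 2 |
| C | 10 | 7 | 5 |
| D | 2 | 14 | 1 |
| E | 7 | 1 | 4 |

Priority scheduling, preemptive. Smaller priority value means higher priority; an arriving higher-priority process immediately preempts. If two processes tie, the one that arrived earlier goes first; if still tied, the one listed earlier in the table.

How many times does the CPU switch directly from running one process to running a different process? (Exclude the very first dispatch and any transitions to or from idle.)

4

Schedule: | idle 0-2 | D 2-16 | B 16-27 | A 27-28 | E 28-29 | C 29-36 |
Completion: A=28  B=27  C=36  D=16  E=29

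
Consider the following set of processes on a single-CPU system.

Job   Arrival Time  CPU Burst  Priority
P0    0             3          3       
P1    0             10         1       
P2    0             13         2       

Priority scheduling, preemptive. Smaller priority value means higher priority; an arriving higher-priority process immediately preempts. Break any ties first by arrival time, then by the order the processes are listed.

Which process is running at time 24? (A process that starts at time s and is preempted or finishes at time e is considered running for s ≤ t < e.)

P0

Schedule: | P1 0-10 | P2 10-23 | P0 23-26 |
Completion: P0=26  P1=10  P2=23
Turnaround (C−A): P0=26  P1=10  P2=23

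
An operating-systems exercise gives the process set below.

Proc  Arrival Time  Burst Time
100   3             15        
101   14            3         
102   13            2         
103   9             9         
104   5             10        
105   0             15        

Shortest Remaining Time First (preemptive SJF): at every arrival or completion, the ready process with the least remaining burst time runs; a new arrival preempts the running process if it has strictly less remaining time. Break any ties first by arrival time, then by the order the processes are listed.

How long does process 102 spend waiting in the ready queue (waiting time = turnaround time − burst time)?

Schedule: | 105 0-15 | 102 15-17 | 101 17-20 | 103 20-29 | 104 29-39 | 100 39-54 |
Completion: 100=54  101=20  102=17  103=29  104=39  105=15
Waiting(102) = turnaround − burst = 4 − 2 = 2

2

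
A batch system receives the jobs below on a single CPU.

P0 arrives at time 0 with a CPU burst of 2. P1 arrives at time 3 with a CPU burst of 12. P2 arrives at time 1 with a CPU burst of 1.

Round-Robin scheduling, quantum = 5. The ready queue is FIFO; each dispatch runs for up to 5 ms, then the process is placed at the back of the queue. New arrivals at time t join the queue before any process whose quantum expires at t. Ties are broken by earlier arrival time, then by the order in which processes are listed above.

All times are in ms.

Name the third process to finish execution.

Gantt: | P0 0-2 | P2 2-3 | P1 3-15 |
Completion: P0=2  P1=15  P2=3
Finish order: P0 → P2 → P1

P1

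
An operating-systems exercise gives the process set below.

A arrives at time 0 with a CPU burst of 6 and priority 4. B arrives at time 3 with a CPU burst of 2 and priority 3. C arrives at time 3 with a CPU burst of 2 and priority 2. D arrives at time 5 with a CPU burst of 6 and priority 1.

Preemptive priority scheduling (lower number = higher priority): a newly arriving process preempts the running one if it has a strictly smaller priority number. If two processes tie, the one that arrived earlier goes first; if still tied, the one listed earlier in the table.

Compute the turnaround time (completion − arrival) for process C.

2

Schedule: | A 0-3 | C 3-5 | D 5-11 | B 11-13 | A 13-16 |
Completion: A=16  B=13  C=5  D=11
Turnaround(C) = completion − arrival = 5 − 3 = 2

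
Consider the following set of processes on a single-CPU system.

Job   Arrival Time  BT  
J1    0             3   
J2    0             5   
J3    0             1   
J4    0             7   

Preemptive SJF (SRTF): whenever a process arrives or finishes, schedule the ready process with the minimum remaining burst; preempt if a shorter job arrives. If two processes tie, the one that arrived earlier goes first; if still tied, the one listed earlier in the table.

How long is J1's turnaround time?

Schedule: | J3 0-1 | J1 1-4 | J2 4-9 | J4 9-16 |
Completion: J1=4  J2=9  J3=1  J4=16
Turnaround (C−A): J1=4  J2=9  J3=1  J4=16
Turnaround(J1) = completion − arrival = 4 − 0 = 4

4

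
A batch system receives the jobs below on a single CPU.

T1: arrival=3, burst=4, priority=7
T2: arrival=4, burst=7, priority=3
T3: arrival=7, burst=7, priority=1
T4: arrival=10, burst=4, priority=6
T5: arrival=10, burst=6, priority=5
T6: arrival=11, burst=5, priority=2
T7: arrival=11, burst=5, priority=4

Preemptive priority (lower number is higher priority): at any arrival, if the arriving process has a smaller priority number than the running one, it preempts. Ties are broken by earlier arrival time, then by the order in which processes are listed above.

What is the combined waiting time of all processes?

103

Timeline: | idle 0-3 | T1 3-4 | T2 4-7 | T3 7-14 | T6 14-19 | T2 19-23 | T7 23-28 | T5 28-34 | T4 34-38 | T1 38-41 |
Completion: T1=41  T2=23  T3=14  T4=38  T5=34  T6=19  T7=28
Turnaround (C−A): T1=38  T2=19  T3=7  T4=28  T5=24  T6=8  T7=17
Waiting = turnaround − burst: T1=34, T2=12, T3=0, T4=24, T5=18, T6=3, T7=12
Total waiting = 34 + 12 + 0 + 24 + 18 + 3 + 12 = 103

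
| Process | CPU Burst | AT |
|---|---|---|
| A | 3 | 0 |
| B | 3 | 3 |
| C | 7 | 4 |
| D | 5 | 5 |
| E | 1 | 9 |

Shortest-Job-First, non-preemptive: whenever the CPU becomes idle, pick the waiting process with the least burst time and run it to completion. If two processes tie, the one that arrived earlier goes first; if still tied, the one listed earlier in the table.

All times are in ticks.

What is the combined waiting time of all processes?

11

Gantt: | A 0-3 | B 3-6 | D 6-11 | E 11-12 | C 12-19 |
Completion: A=3  B=6  C=19  D=11  E=12
Waiting = turnaround − burst: A=0, B=0, C=8, D=1, E=2
Total waiting = 0 + 0 + 8 + 1 + 2 = 11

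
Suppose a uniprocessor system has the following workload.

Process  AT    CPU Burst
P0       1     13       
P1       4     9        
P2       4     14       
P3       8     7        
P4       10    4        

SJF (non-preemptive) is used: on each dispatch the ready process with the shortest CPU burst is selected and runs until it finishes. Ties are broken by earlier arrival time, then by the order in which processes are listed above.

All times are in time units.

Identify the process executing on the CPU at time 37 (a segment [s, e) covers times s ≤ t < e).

P2

Schedule: | idle 0-1 | P0 1-14 | P4 14-18 | P3 18-25 | P1 25-34 | P2 34-48 |
Completion: P0=14  P1=34  P2=48  P3=25  P4=18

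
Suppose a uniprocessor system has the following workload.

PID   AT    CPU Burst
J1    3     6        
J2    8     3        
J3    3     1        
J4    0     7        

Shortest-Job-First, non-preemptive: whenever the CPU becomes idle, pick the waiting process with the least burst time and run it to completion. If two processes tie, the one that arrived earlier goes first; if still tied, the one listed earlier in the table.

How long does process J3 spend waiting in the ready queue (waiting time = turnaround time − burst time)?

4

Schedule: | J4 0-7 | J3 7-8 | J2 8-11 | J1 11-17 |
Completion: J1=17  J2=11  J3=8  J4=7
Waiting(J3) = turnaround − burst = 5 − 1 = 4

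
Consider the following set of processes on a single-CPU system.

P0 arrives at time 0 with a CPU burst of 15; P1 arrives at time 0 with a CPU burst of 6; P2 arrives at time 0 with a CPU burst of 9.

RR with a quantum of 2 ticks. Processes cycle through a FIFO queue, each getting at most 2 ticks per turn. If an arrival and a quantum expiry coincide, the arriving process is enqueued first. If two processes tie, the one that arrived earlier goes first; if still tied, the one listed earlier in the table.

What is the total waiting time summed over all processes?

Schedule: | P0 0-2 | P1 2-4 | P2 4-6 | P0 6-8 | P1 8-10 | P2 10-12 | P0 12-14 | P1 14-16 | P2 16-18 | P0 18-20 | P2 20-22 | P0 22-24 | P2 24-25 | P0 25-30 |
Completion: P0=30  P1=16  P2=25
Waiting = turnaround − burst: P0=15, P1=10, P2=16
Total waiting = 15 + 10 + 16 = 41

41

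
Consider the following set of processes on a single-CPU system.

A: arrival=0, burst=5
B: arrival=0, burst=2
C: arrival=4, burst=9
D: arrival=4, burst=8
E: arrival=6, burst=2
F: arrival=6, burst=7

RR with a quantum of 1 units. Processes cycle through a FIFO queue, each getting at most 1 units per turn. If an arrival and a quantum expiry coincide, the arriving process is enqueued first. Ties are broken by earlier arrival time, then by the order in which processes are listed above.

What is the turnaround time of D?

28

Timeline: | A 0-1 | B 1-2 | A 2-3 | B 3-4 | A 4-5 | C 5-6 | D 6-7 | A 7-8 | E 8-9 | F 9-10 | C 10-11 | D 11-12 | A 12-13 | E 13-14 | F 14-15 | C 15-16 | D 16-17 | F 17-18 | C 18-19 | D 19-20 | F 20-21 | C 21-22 | D 22-23 | F 23-24 | C 24-25 | D 25-26 | F 26-27 | C 27-28 | D 28-29 | F 29-30 | C 30-31 | D 31-32 | C 32-33 |
Completion: A=13  B=4  C=33  D=32  E=14  F=30
Turnaround(D) = completion − arrival = 32 − 4 = 28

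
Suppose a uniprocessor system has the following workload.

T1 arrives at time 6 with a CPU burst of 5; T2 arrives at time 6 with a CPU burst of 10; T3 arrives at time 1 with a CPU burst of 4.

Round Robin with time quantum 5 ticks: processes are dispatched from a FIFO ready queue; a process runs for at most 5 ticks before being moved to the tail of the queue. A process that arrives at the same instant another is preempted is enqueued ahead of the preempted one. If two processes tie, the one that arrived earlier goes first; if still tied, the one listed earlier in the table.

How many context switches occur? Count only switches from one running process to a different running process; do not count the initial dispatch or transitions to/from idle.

1

Schedule: | idle 0-1 | T3 1-5 | idle 5-6 | T1 6-11 | T2 11-21 |
Completion: T1=11  T2=21  T3=5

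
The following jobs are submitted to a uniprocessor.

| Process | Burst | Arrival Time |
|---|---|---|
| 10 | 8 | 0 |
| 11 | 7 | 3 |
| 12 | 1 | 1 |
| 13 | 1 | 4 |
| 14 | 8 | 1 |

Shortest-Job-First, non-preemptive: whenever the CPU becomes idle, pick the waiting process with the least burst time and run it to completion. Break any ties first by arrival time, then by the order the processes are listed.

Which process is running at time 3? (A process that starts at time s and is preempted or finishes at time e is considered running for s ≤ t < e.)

10

Gantt: | 10 0-8 | 12 8-9 | 13 9-10 | 11 10-17 | 14 17-25 |
Completion: 10=8  11=17  12=9  13=10  14=25
Turnaround (C−A): 10=8  11=14  12=8  13=6  14=24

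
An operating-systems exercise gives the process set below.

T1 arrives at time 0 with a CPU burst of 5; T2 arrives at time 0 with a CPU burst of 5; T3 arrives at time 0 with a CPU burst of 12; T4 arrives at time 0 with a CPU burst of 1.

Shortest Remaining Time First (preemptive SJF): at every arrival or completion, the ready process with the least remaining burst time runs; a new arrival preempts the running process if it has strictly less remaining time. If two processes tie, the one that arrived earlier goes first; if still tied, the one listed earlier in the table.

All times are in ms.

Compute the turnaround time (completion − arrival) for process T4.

1

Timeline: | T4 0-1 | T1 1-6 | T2 6-11 | T3 11-23 |
Completion: T1=6  T2=11  T3=23  T4=1
Turnaround (C−A): T1=6  T2=11  T3=23  T4=1
Turnaround(T4) = completion − arrival = 1 − 0 = 1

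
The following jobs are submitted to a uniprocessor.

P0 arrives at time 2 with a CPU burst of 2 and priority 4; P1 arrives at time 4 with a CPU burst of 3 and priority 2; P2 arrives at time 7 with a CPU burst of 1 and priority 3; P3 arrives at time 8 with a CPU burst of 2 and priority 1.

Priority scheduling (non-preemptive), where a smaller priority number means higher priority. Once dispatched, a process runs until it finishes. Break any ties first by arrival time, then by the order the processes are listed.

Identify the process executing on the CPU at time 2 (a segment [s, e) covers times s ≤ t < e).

Gantt: | idle 0-2 | P0 2-4 | P1 4-7 | P2 7-8 | P3 8-10 |
Completion: P0=4  P1=7  P2=8  P3=10
Turnaround (C−A): P0=2  P1=3  P2=1  P3=2

P0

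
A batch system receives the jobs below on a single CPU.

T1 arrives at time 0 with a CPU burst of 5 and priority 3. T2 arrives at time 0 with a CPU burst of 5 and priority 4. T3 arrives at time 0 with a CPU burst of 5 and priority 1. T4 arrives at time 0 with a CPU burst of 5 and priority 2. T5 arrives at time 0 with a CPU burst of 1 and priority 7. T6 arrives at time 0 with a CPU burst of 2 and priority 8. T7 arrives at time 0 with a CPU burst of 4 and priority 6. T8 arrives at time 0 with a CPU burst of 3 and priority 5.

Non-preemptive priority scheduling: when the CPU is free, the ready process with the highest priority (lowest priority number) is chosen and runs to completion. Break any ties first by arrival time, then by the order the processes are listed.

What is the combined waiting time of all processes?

Schedule: | T3 0-5 | T4 5-10 | T1 10-15 | T2 15-20 | T8 20-23 | T7 23-27 | T5 27-28 | T6 28-30 |
Completion: T1=15  T2=20  T3=5  T4=10  T5=28  T6=30  T7=27  T8=23
Turnaround (C−A): T1=15  T2=20  T3=5  T4=10  T5=28  T6=30  T7=27  T8=23
Waiting = turnaround − burst: T1=10, T2=15, T3=0, T4=5, T5=27, T6=28, T7=23, T8=20
Total waiting = 10 + 15 + 0 + 5 + 27 + 28 + 23 + 20 = 128

128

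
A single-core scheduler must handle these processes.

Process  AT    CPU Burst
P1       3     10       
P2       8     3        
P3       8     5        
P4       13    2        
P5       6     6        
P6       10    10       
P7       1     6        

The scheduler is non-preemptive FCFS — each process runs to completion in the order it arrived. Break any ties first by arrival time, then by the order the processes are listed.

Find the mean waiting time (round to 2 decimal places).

Timeline: | idle 0-1 | P7 1-7 | P1 7-17 | P5 17-23 | P2 23-26 | P3 26-31 | P6 31-41 | P4 41-43 |
Completion: P1=17  P2=26  P3=31  P4=43  P5=23  P6=41  P7=7
Turnaround (C−A): P1=14  P2=18  P3=23  P4=30  P5=17  P6=31  P7=6
Waiting times: P1=4, P2=15, P3=18, P4=28, P5=11, P6=21, P7=0
Average waiting = (4+15+18+28+11+21+0) / 7 = 97/7 = 13.86

13.86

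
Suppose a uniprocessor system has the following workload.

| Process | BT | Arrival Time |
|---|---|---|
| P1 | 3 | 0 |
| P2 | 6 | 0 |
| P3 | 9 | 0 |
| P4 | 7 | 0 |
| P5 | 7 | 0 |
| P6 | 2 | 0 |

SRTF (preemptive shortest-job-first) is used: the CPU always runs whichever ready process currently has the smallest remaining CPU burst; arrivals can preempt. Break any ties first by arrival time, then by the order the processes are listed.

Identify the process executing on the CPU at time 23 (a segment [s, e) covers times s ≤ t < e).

P5

Gantt: | P6 0-2 | P1 2-5 | P2 5-11 | P4 11-18 | P5 18-25 | P3 25-34 |
Completion: P1=5  P2=11  P3=34  P4=18  P5=25  P6=2
Turnaround (C−A): P1=5  P2=11  P3=34  P4=18  P5=25  P6=2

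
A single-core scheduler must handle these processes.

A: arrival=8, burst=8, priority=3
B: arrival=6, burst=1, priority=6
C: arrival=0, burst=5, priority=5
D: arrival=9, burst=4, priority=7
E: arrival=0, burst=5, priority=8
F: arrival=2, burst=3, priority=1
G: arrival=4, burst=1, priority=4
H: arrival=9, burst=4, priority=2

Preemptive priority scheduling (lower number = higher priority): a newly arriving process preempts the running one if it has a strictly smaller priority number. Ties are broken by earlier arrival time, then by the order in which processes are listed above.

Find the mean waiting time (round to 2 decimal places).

Timeline: | C 0-2 | F 2-5 | G 5-6 | C 6-8 | A 8-9 | H 9-13 | A 13-20 | C 20-21 | B 21-22 | D 22-26 | E 26-31 |
Completion: A=20  B=22  C=21  D=26  E=31  F=5  G=6  H=13
Waiting times: A=4, B=15, C=16, D=13, E=26, F=0, G=1, H=0
Average waiting = (4+15+16+13+26+0+1+0) / 8 = 75/8 = 9.38

9.38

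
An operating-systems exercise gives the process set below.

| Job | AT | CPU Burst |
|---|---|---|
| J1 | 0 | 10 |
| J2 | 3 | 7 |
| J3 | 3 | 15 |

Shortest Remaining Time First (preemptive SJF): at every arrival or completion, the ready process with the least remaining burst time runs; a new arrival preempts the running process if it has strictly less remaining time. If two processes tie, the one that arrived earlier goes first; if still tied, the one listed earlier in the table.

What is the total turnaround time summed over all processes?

53

Schedule: | J1 0-10 | J2 10-17 | J3 17-32 |
Completion: J1=10  J2=17  J3=32
Turnaround (C−A): J1=10  J2=14  J3=29
Turnaround = completion − arrival: J1=10, J2=14, J3=29
Total turnaround = 10 + 14 + 29 = 53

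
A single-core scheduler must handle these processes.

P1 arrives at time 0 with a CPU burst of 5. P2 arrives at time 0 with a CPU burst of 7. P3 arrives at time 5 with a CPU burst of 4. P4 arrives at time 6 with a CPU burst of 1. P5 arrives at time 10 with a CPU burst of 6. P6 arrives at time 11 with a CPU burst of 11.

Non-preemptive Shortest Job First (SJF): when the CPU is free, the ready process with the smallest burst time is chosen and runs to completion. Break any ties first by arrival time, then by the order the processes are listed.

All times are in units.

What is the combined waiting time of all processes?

31

Timeline: | P1 0-5 | P3 5-9 | P4 9-10 | P5 10-16 | P2 16-23 | P6 23-34 |
Completion: P1=5  P2=23  P3=9  P4=10  P5=16  P6=34
Turnaround (C−A): P1=5  P2=23  P3=4  P4=4  P5=6  P6=23
Waiting = turnaround − burst: P1=0, P2=16, P3=0, P4=3, P5=0, P6=12
Total waiting = 0 + 16 + 0 + 3 + 0 + 12 = 31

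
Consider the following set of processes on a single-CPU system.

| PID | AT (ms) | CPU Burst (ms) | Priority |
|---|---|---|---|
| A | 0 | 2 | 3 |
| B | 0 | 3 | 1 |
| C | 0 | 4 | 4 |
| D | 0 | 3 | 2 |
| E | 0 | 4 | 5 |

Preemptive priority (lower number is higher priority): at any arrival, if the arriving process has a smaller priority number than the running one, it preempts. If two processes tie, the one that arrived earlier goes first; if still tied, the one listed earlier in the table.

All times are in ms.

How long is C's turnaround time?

12

Gantt: | B 0-3 | D 3-6 | A 6-8 | C 8-12 | E 12-16 |
Completion: A=8  B=3  C=12  D=6  E=16
Turnaround (C−A): A=8  B=3  C=12  D=6  E=16
Turnaround(C) = completion − arrival = 12 − 0 = 12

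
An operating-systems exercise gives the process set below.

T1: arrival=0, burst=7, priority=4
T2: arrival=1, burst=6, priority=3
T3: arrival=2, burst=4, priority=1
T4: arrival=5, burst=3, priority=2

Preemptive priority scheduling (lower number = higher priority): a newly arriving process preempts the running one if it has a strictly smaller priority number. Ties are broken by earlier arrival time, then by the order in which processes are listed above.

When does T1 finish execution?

Timeline: | T1 0-1 | T2 1-2 | T3 2-6 | T4 6-9 | T2 9-14 | T1 14-20 |
Completion: T1=20  T2=14  T3=6  T4=9

20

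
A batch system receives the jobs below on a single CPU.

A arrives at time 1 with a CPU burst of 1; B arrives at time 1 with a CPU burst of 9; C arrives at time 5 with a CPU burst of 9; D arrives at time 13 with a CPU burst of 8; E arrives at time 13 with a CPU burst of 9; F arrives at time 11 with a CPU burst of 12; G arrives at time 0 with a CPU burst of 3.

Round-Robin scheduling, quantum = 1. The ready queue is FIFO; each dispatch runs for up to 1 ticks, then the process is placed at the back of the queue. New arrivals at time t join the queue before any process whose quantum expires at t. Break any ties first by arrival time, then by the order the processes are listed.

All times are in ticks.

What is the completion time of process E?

48

Schedule: | G 0-1 | A 1-2 | B 2-3 | G 3-4 | B 4-5 | G 5-6 | C 6-7 | B 7-8 | C 8-9 | B 9-10 | C 10-11 | B 11-12 | F 12-13 | C 13-14 | B 14-15 | D 15-16 | E 16-17 | F 17-18 | C 18-19 | B 19-20 | D 20-21 | E 21-22 | F 22-23 | C 23-24 | B 24-25 | D 25-26 | E 26-27 | F 27-28 | C 28-29 | B 29-30 | D 30-31 | E 31-32 | F 32-33 | C 33-34 | D 34-35 | E 35-36 | F 36-37 | C 37-38 | D 38-39 | E 39-40 | F 40-41 | D 41-42 | E 42-43 | F 43-44 | D 44-45 | E 45-46 | F 46-47 | E 47-48 | F 48-51 |
Completion: A=2  B=30  C=38  D=45  E=48  F=51  G=6
Turnaround (C−A): A=1  B=29  C=33  D=32  E=35  F=40  G=6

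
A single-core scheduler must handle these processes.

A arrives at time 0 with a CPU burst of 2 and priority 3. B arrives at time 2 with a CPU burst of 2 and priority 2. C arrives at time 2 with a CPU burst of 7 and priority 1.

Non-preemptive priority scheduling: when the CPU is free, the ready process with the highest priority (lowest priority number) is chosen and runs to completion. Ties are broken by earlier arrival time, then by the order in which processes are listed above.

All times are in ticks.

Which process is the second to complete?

Gantt: | A 0-2 | C 2-9 | B 9-11 |
Completion: A=2  B=11  C=9
Finish order: A → C → B

C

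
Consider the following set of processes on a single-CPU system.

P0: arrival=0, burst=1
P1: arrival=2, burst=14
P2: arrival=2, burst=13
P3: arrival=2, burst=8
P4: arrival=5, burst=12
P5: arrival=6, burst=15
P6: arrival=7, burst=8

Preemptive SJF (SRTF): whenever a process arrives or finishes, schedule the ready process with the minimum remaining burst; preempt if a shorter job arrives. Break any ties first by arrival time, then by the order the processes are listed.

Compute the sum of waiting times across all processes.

Timeline: | P0 0-1 | idle 1-2 | P3 2-10 | P6 10-18 | P4 18-30 | P2 30-43 | P1 43-57 | P5 57-72 |
Completion: P0=1  P1=57  P2=43  P3=10  P4=30  P5=72  P6=18
Turnaround (C−A): P0=1  P1=55  P2=41  P3=8  P4=25  P5=66  P6=11
Waiting = turnaround − burst: P0=0, P1=41, P2=28, P3=0, P4=13, P5=51, P6=3
Total waiting = 0 + 41 + 28 + 0 + 13 + 51 + 3 = 136

136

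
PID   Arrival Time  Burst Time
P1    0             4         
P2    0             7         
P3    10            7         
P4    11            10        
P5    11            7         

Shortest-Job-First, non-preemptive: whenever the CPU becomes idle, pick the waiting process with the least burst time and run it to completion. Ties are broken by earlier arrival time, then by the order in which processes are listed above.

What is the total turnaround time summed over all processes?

61

Gantt: | P1 0-4 | P2 4-11 | P3 11-18 | P5 18-25 | P4 25-35 |
Completion: P1=4  P2=11  P3=18  P4=35  P5=25
Turnaround (C−A): P1=4  P2=11  P3=8  P4=24  P5=14
Turnaround = completion − arrival: P1=4, P2=11, P3=8, P4=24, P5=14
Total turnaround = 4 + 11 + 8 + 24 + 14 = 61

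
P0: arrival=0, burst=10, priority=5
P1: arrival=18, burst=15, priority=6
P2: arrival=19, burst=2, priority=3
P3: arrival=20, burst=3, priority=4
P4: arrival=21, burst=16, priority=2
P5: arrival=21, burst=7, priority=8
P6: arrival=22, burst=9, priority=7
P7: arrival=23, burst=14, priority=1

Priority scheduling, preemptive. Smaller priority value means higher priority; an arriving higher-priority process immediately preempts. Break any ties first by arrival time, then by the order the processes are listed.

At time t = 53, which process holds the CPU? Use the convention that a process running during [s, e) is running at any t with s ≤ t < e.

Gantt: | P0 0-10 | idle 10-18 | P1 18-19 | P2 19-21 | P4 21-23 | P7 23-37 | P4 37-51 | P3 51-54 | P1 54-68 | P6 68-77 | P5 77-84 |
Completion: P0=10  P1=68  P2=21  P3=54  P4=51  P5=84  P6=77  P7=37
Turnaround (C−A): P0=10  P1=50  P2=2  P3=34  P4=30  P5=63  P6=55  P7=14

P3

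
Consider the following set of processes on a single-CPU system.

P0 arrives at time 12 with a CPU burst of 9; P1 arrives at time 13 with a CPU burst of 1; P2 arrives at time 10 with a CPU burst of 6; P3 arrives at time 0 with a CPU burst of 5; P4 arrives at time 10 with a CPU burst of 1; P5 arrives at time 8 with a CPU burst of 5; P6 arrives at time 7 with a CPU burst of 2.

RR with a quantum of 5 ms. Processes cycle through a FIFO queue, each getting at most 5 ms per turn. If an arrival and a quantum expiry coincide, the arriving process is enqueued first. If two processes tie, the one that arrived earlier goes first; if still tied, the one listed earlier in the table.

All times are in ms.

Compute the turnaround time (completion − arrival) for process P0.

19

Timeline: | P3 0-5 | idle 5-7 | P6 7-9 | P5 9-14 | P2 14-19 | P4 19-20 | P0 20-25 | P1 25-26 | P2 26-27 | P0 27-31 |
Completion: P0=31  P1=26  P2=27  P3=5  P4=20  P5=14  P6=9
Turnaround (C−A): P0=19  P1=13  P2=17  P3=5  P4=10  P5=6  P6=2
Turnaround(P0) = completion − arrival = 31 − 12 = 19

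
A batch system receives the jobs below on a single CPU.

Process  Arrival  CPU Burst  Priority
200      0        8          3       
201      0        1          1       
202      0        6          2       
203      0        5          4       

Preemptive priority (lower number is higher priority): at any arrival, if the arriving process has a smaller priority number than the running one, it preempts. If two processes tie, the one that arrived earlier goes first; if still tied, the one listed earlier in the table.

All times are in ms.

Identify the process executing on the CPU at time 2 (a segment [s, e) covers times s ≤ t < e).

Schedule: | 201 0-1 | 202 1-7 | 200 7-15 | 203 15-20 |
Completion: 200=15  201=1  202=7  203=20

202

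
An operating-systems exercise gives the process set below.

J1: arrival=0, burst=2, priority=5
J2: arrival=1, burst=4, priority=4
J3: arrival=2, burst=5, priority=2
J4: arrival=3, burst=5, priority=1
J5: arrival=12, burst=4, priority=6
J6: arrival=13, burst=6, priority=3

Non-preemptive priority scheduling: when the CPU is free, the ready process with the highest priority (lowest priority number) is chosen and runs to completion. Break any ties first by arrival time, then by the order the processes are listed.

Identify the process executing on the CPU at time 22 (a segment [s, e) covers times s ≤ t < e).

J5

Gantt: | J1 0-2 | J3 2-7 | J4 7-12 | J2 12-16 | J6 16-22 | J5 22-26 |
Completion: J1=2  J2=16  J3=7  J4=12  J5=26  J6=22
Turnaround (C−A): J1=2  J2=15  J3=5  J4=9  J5=14  J6=9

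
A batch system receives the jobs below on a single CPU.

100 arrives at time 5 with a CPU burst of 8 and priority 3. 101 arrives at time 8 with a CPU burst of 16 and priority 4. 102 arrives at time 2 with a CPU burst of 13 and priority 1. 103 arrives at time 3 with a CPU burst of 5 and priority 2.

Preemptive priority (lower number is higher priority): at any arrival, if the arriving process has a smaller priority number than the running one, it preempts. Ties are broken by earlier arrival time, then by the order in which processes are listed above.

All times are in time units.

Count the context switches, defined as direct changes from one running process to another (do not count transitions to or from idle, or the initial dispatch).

Gantt: | idle 0-2 | 102 2-15 | 103 15-20 | 100 20-28 | 101 28-44 |
Completion: 100=28  101=44  102=15  103=20
Turnaround (C−A): 100=23  101=36  102=13  103=17

3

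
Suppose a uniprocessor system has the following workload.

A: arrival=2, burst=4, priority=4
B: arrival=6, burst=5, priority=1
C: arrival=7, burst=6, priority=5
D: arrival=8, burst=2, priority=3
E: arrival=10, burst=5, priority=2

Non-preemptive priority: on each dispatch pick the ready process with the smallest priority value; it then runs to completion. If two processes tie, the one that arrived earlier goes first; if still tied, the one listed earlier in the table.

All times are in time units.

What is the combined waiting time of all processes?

20

Timeline: | idle 0-2 | A 2-6 | B 6-11 | E 11-16 | D 16-18 | C 18-24 |
Completion: A=6  B=11  C=24  D=18  E=16
Turnaround (C−A): A=4  B=5  C=17  D=10  E=6
Waiting = turnaround − burst: A=0, B=0, C=11, D=8, E=1
Total waiting = 0 + 0 + 11 + 8 + 1 = 20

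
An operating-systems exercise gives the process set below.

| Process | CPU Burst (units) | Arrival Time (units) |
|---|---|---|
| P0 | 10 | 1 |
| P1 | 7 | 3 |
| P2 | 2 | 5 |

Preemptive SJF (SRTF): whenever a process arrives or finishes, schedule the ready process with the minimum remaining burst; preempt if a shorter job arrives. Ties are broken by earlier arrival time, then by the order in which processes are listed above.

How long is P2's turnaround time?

2

Timeline: | idle 0-1 | P0 1-3 | P1 3-5 | P2 5-7 | P1 7-12 | P0 12-20 |
Completion: P0=20  P1=12  P2=7
Turnaround (C−A): P0=19  P1=9  P2=2
Turnaround(P2) = completion − arrival = 7 − 5 = 2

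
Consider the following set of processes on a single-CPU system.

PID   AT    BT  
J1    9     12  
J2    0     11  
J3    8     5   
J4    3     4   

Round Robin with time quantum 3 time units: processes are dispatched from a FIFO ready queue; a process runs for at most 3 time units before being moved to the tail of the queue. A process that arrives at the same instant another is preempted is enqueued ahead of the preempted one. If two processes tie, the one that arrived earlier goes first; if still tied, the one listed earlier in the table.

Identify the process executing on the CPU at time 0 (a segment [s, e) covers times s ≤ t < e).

Timeline: | J2 0-3 | J4 3-6 | J2 6-9 | J4 9-10 | J3 10-13 | J1 13-16 | J2 16-19 | J3 19-21 | J1 21-24 | J2 24-26 | J1 26-32 |
Completion: J1=32  J2=26  J3=21  J4=10

J2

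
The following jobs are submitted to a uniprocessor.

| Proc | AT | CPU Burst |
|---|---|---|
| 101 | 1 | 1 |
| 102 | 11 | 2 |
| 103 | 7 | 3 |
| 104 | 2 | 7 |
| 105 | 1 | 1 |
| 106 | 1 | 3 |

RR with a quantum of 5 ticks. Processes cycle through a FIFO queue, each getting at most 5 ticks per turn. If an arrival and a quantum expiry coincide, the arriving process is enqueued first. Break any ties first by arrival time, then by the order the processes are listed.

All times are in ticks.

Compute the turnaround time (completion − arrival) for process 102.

Schedule: | idle 0-1 | 101 1-2 | 105 2-3 | 106 3-6 | 104 6-11 | 103 11-14 | 102 14-16 | 104 16-18 |
Completion: 101=2  102=16  103=14  104=18  105=3  106=6
Turnaround (C−A): 101=1  102=5  103=7  104=16  105=2  106=5
Turnaround(102) = completion − arrival = 16 − 11 = 5

5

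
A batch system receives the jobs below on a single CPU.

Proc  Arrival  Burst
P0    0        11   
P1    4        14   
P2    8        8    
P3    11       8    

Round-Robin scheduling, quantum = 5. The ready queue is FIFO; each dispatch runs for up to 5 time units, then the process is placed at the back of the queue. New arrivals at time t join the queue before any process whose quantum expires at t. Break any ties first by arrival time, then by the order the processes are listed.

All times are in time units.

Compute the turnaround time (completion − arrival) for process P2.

26

Gantt: | P0 0-5 | P1 5-10 | P0 10-15 | P2 15-20 | P1 20-25 | P3 25-30 | P0 30-31 | P2 31-34 | P1 34-38 | P3 38-41 |
Completion: P0=31  P1=38  P2=34  P3=41
Turnaround(P2) = completion − arrival = 34 − 8 = 26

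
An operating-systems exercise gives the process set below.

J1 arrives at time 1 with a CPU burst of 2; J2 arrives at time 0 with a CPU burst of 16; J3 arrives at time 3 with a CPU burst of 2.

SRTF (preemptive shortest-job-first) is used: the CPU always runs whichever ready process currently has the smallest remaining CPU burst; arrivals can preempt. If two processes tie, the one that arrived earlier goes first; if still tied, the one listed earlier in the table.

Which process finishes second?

J3

Schedule: | J2 0-1 | J1 1-3 | J3 3-5 | J2 5-20 |
Completion: J1=3  J2=20  J3=5
Turnaround (C−A): J1=2  J2=20  J3=2
Finish order: J1 → J3 → J2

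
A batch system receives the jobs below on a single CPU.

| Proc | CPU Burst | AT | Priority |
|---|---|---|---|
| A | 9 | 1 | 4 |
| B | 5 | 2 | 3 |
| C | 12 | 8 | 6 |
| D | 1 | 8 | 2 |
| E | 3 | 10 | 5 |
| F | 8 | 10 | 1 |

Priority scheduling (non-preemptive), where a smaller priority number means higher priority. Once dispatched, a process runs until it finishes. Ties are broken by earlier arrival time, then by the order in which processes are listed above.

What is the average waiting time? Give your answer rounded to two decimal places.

10.00

Gantt: | idle 0-1 | A 1-10 | F 10-18 | D 18-19 | B 19-24 | E 24-27 | C 27-39 |
Completion: A=10  B=24  C=39  D=19  E=27  F=18
Turnaround (C−A): A=9  B=22  C=31  D=11  E=17  F=8
Waiting times: A=0, B=17, C=19, D=10, E=14, F=0
Average waiting = (0+17+19+10+14+0) / 6 = 60/6 = 10.00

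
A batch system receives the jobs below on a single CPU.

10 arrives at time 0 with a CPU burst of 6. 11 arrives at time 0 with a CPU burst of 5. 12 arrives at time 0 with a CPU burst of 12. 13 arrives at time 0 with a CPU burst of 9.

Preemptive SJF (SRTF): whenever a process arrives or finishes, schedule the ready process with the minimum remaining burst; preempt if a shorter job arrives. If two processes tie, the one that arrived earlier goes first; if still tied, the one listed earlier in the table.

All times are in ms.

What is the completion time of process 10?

11

Schedule: | 11 0-5 | 10 5-11 | 13 11-20 | 12 20-32 |
Completion: 10=11  11=5  12=32  13=20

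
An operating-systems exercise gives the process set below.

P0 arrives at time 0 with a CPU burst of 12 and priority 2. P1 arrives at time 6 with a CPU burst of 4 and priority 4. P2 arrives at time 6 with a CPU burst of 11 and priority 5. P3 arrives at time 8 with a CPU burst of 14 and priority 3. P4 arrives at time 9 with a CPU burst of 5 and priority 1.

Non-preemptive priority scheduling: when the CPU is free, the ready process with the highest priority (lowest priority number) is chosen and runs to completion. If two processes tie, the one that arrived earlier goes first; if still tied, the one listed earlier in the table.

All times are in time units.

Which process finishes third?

Gantt: | P0 0-12 | P4 12-17 | P3 17-31 | P1 31-35 | P2 35-46 |
Completion: P0=12  P1=35  P2=46  P3=31  P4=17
Finish order: P0 → P4 → P3 → P1 → P2

P3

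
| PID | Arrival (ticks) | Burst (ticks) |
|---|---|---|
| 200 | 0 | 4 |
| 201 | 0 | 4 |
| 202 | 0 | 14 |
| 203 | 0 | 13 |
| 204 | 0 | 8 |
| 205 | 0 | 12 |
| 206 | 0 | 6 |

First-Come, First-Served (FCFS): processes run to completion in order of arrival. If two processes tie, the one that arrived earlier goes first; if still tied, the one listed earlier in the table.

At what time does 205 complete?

55

Timeline: | 200 0-4 | 201 4-8 | 202 8-22 | 203 22-35 | 204 35-43 | 205 43-55 | 206 55-61 |
Completion: 200=4  201=8  202=22  203=35  204=43  205=55  206=61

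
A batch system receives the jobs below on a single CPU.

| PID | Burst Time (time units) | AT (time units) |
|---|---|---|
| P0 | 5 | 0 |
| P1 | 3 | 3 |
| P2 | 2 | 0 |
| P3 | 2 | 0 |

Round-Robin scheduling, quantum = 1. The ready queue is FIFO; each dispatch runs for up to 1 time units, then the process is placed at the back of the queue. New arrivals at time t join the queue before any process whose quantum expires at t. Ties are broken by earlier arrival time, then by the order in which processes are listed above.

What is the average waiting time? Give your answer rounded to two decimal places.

5.00

Schedule: | P0 0-1 | P2 1-2 | P3 2-3 | P0 3-4 | P2 4-5 | P1 5-6 | P3 6-7 | P0 7-8 | P1 8-9 | P0 9-10 | P1 10-11 | P0 11-12 |
Completion: P0=12  P1=11  P2=5  P3=7
Waiting times: P0=7, P1=5, P2=3, P3=5
Average waiting = (7+5+3+5) / 4 = 20/4 = 5.00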